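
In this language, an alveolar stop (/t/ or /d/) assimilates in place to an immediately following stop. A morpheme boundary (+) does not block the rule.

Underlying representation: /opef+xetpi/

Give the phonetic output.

[opef+xeppi]

/t/ before /p/ (labial) → [p]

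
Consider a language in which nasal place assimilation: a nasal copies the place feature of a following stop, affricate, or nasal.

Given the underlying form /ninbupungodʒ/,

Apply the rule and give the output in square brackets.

/n/ before /b/ (labial) → [m]
/n/ before /g/ (velar) → [ŋ]

[nimbupuŋgodʒ]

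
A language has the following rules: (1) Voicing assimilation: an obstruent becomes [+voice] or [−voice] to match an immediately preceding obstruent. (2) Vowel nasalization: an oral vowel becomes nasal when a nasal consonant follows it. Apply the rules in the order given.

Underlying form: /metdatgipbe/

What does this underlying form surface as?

Rule 1: /d/ after /t/ (voiceless) → [t]
Rule 1: /g/ after /t/ (voiceless) → [k]
Rule 1: /b/ after /p/ (voiceless) → [p]
After rule 1: mettatkippe
Rule 2: no segment meets the rule's conditions; no change.

[mettatkippe]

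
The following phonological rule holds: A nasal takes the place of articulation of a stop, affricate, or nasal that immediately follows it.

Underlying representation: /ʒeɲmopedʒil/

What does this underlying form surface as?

/ɲ/ before /m/ (labial) → [m]

[ʒemmopedʒil]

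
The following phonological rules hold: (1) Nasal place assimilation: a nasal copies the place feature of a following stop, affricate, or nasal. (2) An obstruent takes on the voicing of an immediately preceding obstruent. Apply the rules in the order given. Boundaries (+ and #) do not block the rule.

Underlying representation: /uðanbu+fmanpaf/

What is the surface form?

[uðambu+fmampaf]

Rule 1: /n/ before /b/ (labial) → [m]
Rule 1: /n/ before /p/ (labial) → [m]
After rule 1: uðambu+fmampaf
Rule 2: no segment meets the rule's conditions; no change.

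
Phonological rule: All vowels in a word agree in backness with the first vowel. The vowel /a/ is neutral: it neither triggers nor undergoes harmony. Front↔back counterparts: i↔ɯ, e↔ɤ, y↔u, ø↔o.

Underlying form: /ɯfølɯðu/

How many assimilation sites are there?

/ø/ harmonizes with /ɯ/ ([+back]) → [o]
1 segment changes.

1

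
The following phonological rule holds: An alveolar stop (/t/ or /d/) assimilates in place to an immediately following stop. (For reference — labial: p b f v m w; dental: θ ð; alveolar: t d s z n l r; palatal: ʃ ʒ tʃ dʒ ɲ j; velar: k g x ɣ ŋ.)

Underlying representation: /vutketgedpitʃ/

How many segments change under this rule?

/t/ before /k/ (velar) → [k]
/t/ before /g/ (velar) → [k]
/d/ before /p/ (labial) → [b]
3 segments change.

3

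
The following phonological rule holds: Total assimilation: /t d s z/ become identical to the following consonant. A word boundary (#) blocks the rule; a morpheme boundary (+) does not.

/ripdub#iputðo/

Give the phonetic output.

[ripdub#ipuððo]

/t/ before /ð/ → [ð] (total assimilation)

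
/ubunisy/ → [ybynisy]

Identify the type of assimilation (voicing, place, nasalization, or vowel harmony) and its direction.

/u/→[y] /u/→[y].
Vowels agree with the last vowel, so the harmony is regressive.

vowel harmony, regressive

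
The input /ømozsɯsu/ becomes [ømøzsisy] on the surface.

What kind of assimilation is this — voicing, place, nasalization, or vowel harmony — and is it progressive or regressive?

/o/→[ø] /ɯ/→[i] /u/→[y].
Vowels agree with the first vowel, so the harmony is progressive.

vowel harmony, progressive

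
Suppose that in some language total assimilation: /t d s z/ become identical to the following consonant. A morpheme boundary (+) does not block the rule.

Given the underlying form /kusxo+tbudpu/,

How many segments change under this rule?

/s/ before /x/ → [x] (total assimilation)
/t/ before /b/ → [b] (total assimilation)
/d/ before /p/ → [p] (total assimilation)
3 segments change.

3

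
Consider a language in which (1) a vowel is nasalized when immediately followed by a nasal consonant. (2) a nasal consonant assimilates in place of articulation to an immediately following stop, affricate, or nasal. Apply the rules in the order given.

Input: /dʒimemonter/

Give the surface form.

[dʒĩmẽmõnter]

Rule 1: /i/ before nasal /m/ → [ĩ]
Rule 1: /e/ before nasal /m/ → [ẽ]
Rule 1: /o/ before nasal /n/ → [õ]
After rule 1: dʒĩmẽmõnter
Rule 2: no segment meets the rule's conditions; no change.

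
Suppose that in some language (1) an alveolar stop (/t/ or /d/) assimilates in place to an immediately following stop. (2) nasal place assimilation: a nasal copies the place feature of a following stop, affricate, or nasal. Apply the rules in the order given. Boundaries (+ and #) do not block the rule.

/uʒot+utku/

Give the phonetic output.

Rule 1: /t/ before /k/ (velar) → [k]
After rule 1: uʒot+ukku
Rule 2: no segment meets the rule's conditions; no change.

[uʒot+ukku]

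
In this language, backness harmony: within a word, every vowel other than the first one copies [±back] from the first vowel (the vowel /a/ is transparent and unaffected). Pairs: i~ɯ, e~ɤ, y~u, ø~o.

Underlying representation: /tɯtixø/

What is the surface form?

/i/ harmonizes with /ɯ/ ([+back]) → [ɯ]
/ø/ harmonizes with /ɯ/ ([+back]) → [o]

[tɯtɯxo]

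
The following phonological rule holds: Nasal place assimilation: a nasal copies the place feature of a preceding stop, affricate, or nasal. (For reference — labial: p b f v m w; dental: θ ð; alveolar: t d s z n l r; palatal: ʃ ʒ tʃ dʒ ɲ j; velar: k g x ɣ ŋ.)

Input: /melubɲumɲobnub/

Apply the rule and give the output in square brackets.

/ɲ/ after /b/ (labial) → [m]
/ɲ/ after /m/ (labial) → [m]
/n/ after /b/ (labial) → [m]

[melubmummobmub]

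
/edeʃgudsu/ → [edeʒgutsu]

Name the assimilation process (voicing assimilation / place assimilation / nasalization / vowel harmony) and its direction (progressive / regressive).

voicing assimilation, regressive

/ʃ/→[ʒ] /d/→[t].
Each target copies a feature from the following segment, so the direction is regressive.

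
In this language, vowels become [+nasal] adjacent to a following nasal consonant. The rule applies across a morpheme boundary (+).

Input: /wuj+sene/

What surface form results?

[wuj+sẽne]

/e/ before nasal /n/ → [ẽ]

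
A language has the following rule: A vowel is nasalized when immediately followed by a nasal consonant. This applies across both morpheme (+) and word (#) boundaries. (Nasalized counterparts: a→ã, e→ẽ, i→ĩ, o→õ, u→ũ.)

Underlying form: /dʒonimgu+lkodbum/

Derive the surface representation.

/o/ before nasal /n/ → [õ]
/i/ before nasal /m/ → [ĩ]
/u/ before nasal /m/ → [ũ]

[dʒõnĩmgu+lkodbũm]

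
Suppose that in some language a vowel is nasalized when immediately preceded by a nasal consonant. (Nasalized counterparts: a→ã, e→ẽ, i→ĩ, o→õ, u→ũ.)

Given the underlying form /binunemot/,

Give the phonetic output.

/u/ after nasal /n/ → [ũ]
/e/ after nasal /n/ → [ẽ]
/o/ after nasal /m/ → [õ]

[binũnẽmõt]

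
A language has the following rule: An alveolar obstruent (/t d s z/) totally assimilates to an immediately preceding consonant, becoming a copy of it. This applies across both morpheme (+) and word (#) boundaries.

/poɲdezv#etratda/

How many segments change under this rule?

/d/ after /ɲ/ → [ɲ] (total assimilation)
/d/ after /t/ → [t] (total assimilation)
2 segments change.

2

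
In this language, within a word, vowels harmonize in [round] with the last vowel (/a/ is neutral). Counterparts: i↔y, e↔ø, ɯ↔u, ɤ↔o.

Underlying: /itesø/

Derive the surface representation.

[ytøsø]

/i/ harmonizes with /ø/ ([+round]) → [y]
/e/ harmonizes with /ø/ ([+round]) → [ø]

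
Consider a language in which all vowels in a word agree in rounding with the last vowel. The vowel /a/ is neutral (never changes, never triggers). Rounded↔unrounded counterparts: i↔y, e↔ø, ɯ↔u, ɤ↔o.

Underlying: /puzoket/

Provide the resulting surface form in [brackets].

/u/ harmonizes with /e/ ([-round]) → [ɯ]
/o/ harmonizes with /e/ ([-round]) → [ɤ]

[pɯzɤket]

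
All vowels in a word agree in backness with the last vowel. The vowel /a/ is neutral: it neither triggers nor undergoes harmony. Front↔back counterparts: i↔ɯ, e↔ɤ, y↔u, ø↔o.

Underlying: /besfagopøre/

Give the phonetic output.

[besfagøpøre]

/o/ harmonizes with /e/ ([-back]) → [ø]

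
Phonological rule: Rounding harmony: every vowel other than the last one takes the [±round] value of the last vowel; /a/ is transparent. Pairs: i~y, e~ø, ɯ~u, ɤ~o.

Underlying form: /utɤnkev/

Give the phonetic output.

/u/ harmonizes with /e/ ([-round]) → [ɯ]

[ɯtɤnkev]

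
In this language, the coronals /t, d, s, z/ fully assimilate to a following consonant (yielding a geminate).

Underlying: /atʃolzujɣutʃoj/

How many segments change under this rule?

0

No segment meets the rule's conditions.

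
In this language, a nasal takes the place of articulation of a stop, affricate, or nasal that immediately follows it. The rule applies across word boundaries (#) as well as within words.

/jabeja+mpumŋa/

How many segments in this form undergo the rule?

/m/ before /ŋ/ (velar) → [ŋ]
1 segment changes.

1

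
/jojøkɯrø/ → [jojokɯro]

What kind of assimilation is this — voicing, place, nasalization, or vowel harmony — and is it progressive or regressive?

/ø/→[o] /ø/→[o].
Vowels agree with the first vowel, so the harmony is progressive.

vowel harmony, progressive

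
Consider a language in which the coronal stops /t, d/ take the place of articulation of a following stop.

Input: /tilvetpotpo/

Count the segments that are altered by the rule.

2

/t/ before /p/ (labial) → [p]
/t/ before /p/ (labial) → [p]
2 segments change.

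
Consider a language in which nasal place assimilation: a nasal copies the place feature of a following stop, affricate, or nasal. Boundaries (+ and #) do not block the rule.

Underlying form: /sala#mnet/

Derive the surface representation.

/m/ before /n/ (alveolar) → [n]

[sala#nnet]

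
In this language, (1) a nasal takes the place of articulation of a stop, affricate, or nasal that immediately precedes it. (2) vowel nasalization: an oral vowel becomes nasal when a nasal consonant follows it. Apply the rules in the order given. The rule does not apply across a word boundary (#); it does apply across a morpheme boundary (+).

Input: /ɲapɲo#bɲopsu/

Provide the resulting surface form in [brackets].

Rule 1: /ɲ/ after /p/ (labial) → [m]
Rule 1: /ɲ/ after /b/ (labial) → [m]
After rule 1: ɲapmo#bmopsu
Rule 2: no segment meets the rule's conditions; no change.

[ɲapmo#bmopsu]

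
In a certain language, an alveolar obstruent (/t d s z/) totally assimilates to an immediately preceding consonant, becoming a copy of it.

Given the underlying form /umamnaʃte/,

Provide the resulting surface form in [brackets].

[umamnaʃʃe]

/t/ after /ʃ/ → [ʃ] (total assimilation)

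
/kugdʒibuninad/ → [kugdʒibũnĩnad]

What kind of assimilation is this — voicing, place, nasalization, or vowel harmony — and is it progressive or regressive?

nasalization, regressive

/u/→[ũ] /i/→[ĩ].
Each target copies a feature from the following segment, so the direction is regressive.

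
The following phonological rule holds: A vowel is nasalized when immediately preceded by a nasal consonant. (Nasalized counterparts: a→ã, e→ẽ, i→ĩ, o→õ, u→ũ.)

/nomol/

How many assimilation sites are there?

2

/o/ after nasal /n/ → [õ]
/o/ after nasal /m/ → [õ]
2 segments change.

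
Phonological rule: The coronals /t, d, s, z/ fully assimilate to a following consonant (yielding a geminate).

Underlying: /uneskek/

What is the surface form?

[unekkek]

/s/ before /k/ → [k] (total assimilation)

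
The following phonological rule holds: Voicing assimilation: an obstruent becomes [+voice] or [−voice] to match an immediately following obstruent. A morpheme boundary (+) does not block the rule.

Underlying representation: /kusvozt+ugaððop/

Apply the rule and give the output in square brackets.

[kuzvost+ugaððop]

/s/ before /v/ (voiced) → [z]
/z/ before /t/ (voiceless) → [s]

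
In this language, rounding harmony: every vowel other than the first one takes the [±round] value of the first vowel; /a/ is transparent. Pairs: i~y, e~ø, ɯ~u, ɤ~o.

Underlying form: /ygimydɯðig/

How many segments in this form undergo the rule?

3

/i/ harmonizes with /y/ ([+round]) → [y]
/ɯ/ harmonizes with /y/ ([+round]) → [u]
/i/ harmonizes with /y/ ([+round]) → [y]
3 segments change.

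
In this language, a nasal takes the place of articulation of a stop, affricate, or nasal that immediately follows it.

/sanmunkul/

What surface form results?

[sammuŋkul]

/n/ before /m/ (labial) → [m]
/n/ before /k/ (velar) → [ŋ]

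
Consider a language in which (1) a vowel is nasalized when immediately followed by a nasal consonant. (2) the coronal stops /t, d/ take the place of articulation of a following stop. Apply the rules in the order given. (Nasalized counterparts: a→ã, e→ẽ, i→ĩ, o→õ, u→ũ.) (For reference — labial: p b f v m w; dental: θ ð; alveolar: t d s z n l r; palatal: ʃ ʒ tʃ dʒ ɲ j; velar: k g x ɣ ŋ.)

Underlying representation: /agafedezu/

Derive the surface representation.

[agafedezu]

Rule 1: no segment meets the rule's conditions; no change.
After rule 1: agafedezu
Rule 2: no segment meets the rule's conditions; no change.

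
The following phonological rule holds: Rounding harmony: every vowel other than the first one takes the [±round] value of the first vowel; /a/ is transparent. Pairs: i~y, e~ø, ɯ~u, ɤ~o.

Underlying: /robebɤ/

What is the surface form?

/e/ harmonizes with /o/ ([+round]) → [ø]
/ɤ/ harmonizes with /o/ ([+round]) → [o]

[robøbo]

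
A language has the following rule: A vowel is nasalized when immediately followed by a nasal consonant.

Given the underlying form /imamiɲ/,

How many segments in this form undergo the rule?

3

/i/ before nasal /m/ → [ĩ]
/a/ before nasal /m/ → [ã]
/i/ before nasal /ɲ/ → [ĩ]
3 segments change.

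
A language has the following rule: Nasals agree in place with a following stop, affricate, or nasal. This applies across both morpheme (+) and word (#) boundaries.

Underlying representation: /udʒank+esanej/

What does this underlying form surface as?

/n/ before /k/ (velar) → [ŋ]

[udʒaŋk+esanej]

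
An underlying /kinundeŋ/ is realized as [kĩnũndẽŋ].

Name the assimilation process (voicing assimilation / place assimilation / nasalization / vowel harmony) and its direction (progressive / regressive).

/i/→[ĩ] /u/→[ũ] /e/→[ẽ].
Each target copies a feature from the following segment, so the direction is regressive.

nasalization, regressive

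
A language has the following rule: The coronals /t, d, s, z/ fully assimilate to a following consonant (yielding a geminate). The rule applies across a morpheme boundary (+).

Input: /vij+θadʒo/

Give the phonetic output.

no segment meets the rule's conditions; no change.

[vij+θadʒo]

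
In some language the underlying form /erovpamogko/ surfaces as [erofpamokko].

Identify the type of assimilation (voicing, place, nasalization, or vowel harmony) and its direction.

/v/→[f] /g/→[k].
Each target copies a feature from the following segment, so the direction is regressive.

voicing assimilation, regressive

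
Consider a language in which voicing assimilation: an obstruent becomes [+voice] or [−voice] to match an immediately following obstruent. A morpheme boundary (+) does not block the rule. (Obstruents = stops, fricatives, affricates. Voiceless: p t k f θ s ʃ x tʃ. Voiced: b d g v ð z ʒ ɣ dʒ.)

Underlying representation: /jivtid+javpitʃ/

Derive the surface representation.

[jiftid+jafpitʃ]

/v/ before /t/ (voiceless) → [f]
/v/ before /p/ (voiceless) → [f]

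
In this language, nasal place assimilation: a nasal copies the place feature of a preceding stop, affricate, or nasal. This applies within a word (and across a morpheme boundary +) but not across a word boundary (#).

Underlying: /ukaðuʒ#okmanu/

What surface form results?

[ukaðuʒ#okŋanu]

/m/ after /k/ (velar) → [ŋ]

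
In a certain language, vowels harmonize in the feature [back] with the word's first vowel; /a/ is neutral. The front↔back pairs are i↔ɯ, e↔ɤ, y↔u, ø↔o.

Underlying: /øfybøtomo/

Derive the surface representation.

/o/ harmonizes with /ø/ ([-back]) → [ø]
/o/ harmonizes with /ø/ ([-back]) → [ø]

[øfybøtømø]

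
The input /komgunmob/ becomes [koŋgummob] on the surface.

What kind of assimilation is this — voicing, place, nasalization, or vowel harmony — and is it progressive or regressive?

place assimilation, regressive

/m/→[ŋ] /n/→[m].
Each target copies a feature from the following segment, so the direction is regressive.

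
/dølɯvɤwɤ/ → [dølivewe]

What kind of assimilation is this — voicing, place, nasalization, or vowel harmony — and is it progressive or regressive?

vowel harmony, progressive

/ɯ/→[i] /ɤ/→[e] /ɤ/→[e].
Vowels agree with the first vowel, so the harmony is progressive.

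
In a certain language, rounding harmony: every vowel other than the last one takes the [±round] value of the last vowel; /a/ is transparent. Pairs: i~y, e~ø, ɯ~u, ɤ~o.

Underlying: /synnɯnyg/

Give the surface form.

[synnunyg]

/ɯ/ harmonizes with /y/ ([+round]) → [u]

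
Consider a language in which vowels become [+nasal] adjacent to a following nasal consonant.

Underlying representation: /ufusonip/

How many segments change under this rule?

1

/o/ before nasal /n/ → [õ]
1 segment changes.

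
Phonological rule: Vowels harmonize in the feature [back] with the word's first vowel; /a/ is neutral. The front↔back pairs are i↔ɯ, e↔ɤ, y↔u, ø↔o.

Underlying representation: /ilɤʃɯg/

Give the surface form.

[ileʃig]

/ɤ/ harmonizes with /i/ ([-back]) → [e]
/ɯ/ harmonizes with /i/ ([-back]) → [i]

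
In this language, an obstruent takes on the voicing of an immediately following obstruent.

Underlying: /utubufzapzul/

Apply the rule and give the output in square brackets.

[utubuvzabzul]

/f/ before /z/ (voiced) → [v]
/p/ before /z/ (voiced) → [b]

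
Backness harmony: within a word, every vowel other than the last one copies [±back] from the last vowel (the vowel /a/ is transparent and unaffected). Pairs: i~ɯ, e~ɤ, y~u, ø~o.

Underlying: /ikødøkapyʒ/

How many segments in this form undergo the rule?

No segment meets the rule's conditions.

0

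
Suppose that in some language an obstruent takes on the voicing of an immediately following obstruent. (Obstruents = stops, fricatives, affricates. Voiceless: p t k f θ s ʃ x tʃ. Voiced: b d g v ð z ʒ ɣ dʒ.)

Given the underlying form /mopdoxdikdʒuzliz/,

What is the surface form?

[mobdoɣdigdʒuzliz]

/p/ before /d/ (voiced) → [b]
/x/ before /d/ (voiced) → [ɣ]
/k/ before /dʒ/ (voiced) → [g]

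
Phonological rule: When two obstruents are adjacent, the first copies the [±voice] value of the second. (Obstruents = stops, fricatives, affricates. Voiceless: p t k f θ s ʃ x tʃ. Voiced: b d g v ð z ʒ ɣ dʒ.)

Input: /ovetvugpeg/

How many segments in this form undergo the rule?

2

/t/ before /v/ (voiced) → [d]
/g/ before /p/ (voiceless) → [k]
2 segments change.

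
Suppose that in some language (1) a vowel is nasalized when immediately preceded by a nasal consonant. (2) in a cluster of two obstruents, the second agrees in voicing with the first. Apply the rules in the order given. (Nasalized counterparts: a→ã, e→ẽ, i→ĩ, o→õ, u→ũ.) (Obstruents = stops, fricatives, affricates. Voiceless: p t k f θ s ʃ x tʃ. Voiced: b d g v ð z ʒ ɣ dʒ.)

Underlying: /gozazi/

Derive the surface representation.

[gozazi]

Rule 1: no segment meets the rule's conditions; no change.
After rule 1: gozazi
Rule 2: no segment meets the rule's conditions; no change.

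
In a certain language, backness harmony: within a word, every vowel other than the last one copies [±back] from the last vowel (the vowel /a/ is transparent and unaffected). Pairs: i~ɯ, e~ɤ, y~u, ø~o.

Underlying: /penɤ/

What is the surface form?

[pɤnɤ]

/e/ harmonizes with /ɤ/ ([+back]) → [ɤ]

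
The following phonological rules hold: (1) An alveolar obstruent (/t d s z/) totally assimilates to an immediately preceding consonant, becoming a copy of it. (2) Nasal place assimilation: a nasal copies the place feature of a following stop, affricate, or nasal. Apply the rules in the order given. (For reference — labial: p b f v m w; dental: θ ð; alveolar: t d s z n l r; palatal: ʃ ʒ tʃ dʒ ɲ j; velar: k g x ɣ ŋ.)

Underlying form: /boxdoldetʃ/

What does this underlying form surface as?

Rule 1: /d/ after /x/ → [x] (total assimilation)
Rule 1: /d/ after /l/ → [l] (total assimilation)
After rule 1: boxxolletʃ
Rule 2: no segment meets the rule's conditions; no change.

[boxxolletʃ]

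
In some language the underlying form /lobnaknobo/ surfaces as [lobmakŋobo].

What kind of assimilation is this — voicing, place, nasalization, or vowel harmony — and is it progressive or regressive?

place assimilation, progressive

/n/→[m] /n/→[ŋ].
Each target copies a feature from the preceding segment, so the direction is progressive.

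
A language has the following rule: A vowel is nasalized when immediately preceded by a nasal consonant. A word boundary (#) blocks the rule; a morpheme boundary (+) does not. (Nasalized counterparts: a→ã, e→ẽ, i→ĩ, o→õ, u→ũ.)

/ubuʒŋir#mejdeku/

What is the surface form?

/i/ after nasal /ŋ/ → [ĩ]
/e/ after nasal /m/ → [ẽ]

[ubuʒŋĩr#mẽjdeku]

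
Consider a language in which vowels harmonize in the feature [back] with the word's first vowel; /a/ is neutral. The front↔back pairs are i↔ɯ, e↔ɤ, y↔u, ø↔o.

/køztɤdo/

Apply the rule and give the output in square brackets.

/ɤ/ harmonizes with /ø/ ([-back]) → [e]
/o/ harmonizes with /ø/ ([-back]) → [ø]

[køztedø]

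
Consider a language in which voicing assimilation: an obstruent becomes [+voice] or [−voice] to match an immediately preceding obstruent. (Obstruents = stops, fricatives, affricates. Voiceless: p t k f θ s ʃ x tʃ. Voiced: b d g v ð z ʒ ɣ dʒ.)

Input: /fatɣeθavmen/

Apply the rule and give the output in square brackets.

/ɣ/ after /t/ (voiceless) → [x]

[fatxeθavmen]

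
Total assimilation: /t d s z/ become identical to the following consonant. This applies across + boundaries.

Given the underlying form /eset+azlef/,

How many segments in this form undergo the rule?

1

/z/ before /l/ → [l] (total assimilation)
1 segment changes.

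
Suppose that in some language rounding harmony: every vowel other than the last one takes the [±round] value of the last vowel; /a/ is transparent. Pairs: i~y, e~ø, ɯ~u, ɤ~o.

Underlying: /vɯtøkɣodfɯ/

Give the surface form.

/ø/ harmonizes with /ɯ/ ([-round]) → [e]
/o/ harmonizes with /ɯ/ ([-round]) → [ɤ]

[vɯtekɣɤdfɯ]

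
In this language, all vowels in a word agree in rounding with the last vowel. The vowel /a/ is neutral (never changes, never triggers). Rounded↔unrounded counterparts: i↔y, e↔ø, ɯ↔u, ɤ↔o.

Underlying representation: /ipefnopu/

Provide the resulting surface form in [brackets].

/i/ harmonizes with /u/ ([+round]) → [y]
/e/ harmonizes with /u/ ([+round]) → [ø]

[ypøfnopu]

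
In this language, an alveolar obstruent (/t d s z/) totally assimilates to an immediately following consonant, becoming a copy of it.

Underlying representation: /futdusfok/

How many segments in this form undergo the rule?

/t/ before /d/ → [d] (total assimilation)
/s/ before /f/ → [f] (total assimilation)
2 segments change.

2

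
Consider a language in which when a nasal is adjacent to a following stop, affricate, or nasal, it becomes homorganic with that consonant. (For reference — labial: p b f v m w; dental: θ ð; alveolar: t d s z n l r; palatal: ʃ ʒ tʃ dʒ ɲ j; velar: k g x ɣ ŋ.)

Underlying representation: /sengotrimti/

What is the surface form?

/n/ before /g/ (velar) → [ŋ]
/m/ before /t/ (alveolar) → [n]

[seŋgotrinti]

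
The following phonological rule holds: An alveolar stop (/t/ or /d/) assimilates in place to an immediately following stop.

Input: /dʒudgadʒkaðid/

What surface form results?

[dʒuggadʒkaðid]

/d/ before /g/ (velar) → [g]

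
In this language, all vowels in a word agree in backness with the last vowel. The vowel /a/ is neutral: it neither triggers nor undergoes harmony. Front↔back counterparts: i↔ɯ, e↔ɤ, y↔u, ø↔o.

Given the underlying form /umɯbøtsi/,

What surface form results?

[ymibøtsi]

/u/ harmonizes with /i/ ([-back]) → [y]
/ɯ/ harmonizes with /i/ ([-back]) → [i]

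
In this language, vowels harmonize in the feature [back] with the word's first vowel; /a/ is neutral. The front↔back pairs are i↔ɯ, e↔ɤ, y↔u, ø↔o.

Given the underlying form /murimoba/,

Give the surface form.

[murɯmoba]

/i/ harmonizes with /u/ ([+back]) → [ɯ]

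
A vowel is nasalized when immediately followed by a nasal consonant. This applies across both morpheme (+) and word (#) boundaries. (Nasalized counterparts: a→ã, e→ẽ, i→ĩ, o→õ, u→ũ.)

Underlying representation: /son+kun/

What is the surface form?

[sõn+kũn]

/o/ before nasal /n/ → [õ]
/u/ before nasal /n/ → [ũ]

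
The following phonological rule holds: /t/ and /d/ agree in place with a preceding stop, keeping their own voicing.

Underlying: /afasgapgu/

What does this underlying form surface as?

[afasgapgu]

no segment meets the rule's conditions; no change.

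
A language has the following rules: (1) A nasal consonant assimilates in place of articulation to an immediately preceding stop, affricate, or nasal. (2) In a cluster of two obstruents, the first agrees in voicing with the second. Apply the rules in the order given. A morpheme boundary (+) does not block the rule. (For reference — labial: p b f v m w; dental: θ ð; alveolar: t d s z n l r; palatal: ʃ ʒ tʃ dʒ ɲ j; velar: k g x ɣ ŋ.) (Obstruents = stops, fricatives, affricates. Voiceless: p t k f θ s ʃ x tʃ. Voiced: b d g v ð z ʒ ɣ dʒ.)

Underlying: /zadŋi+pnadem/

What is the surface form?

[zadni+pmadem]

Rule 1: /ŋ/ after /d/ (alveolar) → [n]
Rule 1: /n/ after /p/ (labial) → [m]
After rule 1: zadni+pmadem
Rule 2: no segment meets the rule's conditions; no change.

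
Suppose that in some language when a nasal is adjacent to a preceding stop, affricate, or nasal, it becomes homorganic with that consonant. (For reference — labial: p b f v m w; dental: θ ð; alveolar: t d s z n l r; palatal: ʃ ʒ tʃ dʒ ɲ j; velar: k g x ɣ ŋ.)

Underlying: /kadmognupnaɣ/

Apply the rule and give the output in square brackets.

/m/ after /d/ (alveolar) → [n]
/n/ after /g/ (velar) → [ŋ]
/n/ after /p/ (labial) → [m]

[kadnogŋupmaɣ]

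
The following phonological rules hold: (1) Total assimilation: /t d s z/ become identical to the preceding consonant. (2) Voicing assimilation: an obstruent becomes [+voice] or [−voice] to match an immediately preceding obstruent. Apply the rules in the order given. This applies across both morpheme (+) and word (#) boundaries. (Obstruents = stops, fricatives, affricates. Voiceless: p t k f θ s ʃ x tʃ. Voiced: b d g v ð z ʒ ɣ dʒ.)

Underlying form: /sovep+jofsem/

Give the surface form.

[sovep+joffem]

Rule 1: /s/ after /f/ → [f] (total assimilation)
After rule 1: sovep+joffem
Rule 2: no segment meets the rule's conditions; no change.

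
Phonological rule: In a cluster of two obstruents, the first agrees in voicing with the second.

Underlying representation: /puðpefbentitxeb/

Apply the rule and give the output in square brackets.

[puθpevbentitxeb]

/ð/ before /p/ (voiceless) → [θ]
/f/ before /b/ (voiced) → [v]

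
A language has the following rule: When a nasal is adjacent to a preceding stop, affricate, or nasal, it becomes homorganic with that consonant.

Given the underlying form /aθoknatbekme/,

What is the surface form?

/n/ after /k/ (velar) → [ŋ]
/m/ after /k/ (velar) → [ŋ]

[aθokŋatbekŋe]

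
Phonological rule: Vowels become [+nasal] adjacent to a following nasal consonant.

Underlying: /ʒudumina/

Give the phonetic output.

[ʒudũmĩna]

/u/ before nasal /m/ → [ũ]
/i/ before nasal /n/ → [ĩ]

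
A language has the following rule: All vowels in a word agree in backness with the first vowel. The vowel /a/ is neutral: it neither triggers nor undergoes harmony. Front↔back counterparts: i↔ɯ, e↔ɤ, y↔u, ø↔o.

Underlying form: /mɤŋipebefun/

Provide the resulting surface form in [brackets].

/i/ harmonizes with /ɤ/ ([+back]) → [ɯ]
/e/ harmonizes with /ɤ/ ([+back]) → [ɤ]
/e/ harmonizes with /ɤ/ ([+back]) → [ɤ]

[mɤŋɯpɤbɤfun]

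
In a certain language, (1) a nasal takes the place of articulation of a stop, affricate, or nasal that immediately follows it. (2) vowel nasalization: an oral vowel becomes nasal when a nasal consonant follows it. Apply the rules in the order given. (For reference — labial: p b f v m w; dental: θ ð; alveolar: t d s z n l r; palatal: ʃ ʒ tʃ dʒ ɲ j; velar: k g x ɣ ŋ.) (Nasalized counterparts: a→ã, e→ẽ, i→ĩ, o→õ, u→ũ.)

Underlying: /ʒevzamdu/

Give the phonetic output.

[ʒevzãndu]

Rule 1: /m/ before /d/ (alveolar) → [n]
After rule 1: ʒevzandu
Rule 2: /a/ before nasal /n/ → [ã]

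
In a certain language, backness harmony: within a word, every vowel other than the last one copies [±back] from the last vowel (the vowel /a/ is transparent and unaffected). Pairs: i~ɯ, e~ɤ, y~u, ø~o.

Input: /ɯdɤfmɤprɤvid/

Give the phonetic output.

[idefmeprevid]

/ɯ/ harmonizes with /i/ ([-back]) → [i]
/ɤ/ harmonizes with /i/ ([-back]) → [e]
/ɤ/ harmonizes with /i/ ([-back]) → [e]
/ɤ/ harmonizes with /i/ ([-back]) → [e]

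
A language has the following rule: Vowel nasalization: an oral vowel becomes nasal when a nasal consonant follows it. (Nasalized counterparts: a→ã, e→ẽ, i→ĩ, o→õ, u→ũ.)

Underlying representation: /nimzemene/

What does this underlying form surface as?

[nĩmzẽmẽne]

/i/ before nasal /m/ → [ĩ]
/e/ before nasal /m/ → [ẽ]
/e/ before nasal /n/ → [ẽ]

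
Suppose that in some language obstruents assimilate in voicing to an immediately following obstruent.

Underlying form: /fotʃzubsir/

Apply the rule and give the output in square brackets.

[fodʒzupsir]

/tʃ/ before /z/ (voiced) → [dʒ]
/b/ before /s/ (voiceless) → [p]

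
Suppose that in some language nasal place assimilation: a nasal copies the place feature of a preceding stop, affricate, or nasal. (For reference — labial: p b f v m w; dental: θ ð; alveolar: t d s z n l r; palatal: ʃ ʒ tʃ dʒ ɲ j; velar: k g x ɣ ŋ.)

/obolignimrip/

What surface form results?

[oboligŋimrip]

/n/ after /g/ (velar) → [ŋ]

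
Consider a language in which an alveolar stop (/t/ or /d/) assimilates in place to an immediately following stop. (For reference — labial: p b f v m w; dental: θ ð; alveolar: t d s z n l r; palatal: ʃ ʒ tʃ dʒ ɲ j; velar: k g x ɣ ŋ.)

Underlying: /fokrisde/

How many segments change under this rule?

No segment meets the rule's conditions.

0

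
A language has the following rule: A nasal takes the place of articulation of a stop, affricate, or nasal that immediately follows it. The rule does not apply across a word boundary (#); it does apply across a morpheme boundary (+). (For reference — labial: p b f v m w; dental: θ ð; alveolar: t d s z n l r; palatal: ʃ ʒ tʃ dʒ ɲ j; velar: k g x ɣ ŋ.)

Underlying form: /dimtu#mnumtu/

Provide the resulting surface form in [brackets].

[dintu#nnuntu]

/m/ before /t/ (alveolar) → [n]
/m/ before /n/ (alveolar) → [n]
/m/ before /t/ (alveolar) → [n]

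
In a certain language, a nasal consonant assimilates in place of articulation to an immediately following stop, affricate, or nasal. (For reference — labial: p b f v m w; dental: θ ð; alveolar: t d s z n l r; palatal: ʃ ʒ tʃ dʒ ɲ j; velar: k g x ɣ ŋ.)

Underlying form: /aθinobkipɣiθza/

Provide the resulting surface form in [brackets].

no segment meets the rule's conditions; no change.

[aθinobkipɣiθza]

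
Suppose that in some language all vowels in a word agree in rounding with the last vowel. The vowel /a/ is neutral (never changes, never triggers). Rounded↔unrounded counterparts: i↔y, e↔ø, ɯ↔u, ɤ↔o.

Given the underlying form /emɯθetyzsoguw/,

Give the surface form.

/e/ harmonizes with /u/ ([+round]) → [ø]
/ɯ/ harmonizes with /u/ ([+round]) → [u]
/e/ harmonizes with /u/ ([+round]) → [ø]

[ømuθøtyzsoguw]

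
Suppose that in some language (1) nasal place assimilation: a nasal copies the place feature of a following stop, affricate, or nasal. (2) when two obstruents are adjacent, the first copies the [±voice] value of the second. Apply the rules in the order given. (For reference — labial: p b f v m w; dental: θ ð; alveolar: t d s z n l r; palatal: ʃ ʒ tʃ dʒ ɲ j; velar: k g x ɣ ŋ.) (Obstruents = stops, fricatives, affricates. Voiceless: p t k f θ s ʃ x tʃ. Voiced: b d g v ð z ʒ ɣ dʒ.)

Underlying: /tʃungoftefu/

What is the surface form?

[tʃuŋgoftefu]

Rule 1: /n/ before /g/ (velar) → [ŋ]
After rule 1: tʃuŋgoftefu
Rule 2: no segment meets the rule's conditions; no change.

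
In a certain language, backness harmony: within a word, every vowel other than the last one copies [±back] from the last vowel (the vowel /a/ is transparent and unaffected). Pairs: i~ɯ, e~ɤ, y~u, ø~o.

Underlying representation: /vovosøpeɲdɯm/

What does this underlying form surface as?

[vovosopɤɲdɯm]

/ø/ harmonizes with /ɯ/ ([+back]) → [o]
/e/ harmonizes with /ɯ/ ([+back]) → [ɤ]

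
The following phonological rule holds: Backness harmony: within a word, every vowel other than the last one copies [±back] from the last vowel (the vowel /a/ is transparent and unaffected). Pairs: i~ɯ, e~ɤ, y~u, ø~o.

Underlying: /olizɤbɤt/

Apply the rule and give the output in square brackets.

/i/ harmonizes with /ɤ/ ([+back]) → [ɯ]

[olɯzɤbɤt]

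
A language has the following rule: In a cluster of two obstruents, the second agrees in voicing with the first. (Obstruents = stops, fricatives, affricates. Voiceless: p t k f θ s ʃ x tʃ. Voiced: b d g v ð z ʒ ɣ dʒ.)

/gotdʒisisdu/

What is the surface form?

[gottʃisistu]

/dʒ/ after /t/ (voiceless) → [tʃ]
/d/ after /s/ (voiceless) → [t]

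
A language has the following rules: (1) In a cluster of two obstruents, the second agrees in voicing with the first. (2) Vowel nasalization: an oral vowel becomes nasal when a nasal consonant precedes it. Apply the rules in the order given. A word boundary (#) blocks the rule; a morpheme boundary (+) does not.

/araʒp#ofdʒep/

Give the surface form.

Rule 1: /p/ after /ʒ/ (voiced) → [b]
Rule 1: /dʒ/ after /f/ (voiceless) → [tʃ]
After rule 1: araʒb#oftʃep
Rule 2: no segment meets the rule's conditions; no change.

[araʒb#oftʃep]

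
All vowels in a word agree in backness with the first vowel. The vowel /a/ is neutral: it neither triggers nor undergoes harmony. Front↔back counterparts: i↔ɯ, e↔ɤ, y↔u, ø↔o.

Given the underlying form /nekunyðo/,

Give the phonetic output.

/u/ harmonizes with /e/ ([-back]) → [y]
/o/ harmonizes with /e/ ([-back]) → [ø]

[nekynyðø]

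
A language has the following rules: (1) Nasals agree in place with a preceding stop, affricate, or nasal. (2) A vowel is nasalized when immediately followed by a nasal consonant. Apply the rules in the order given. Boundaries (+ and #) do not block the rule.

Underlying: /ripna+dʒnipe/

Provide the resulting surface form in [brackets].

[ripma+dʒɲipe]

Rule 1: /n/ after /p/ (labial) → [m]
Rule 1: /n/ after /dʒ/ (palatal) → [ɲ]
After rule 1: ripma+dʒɲipe
Rule 2: no segment meets the rule's conditions; no change.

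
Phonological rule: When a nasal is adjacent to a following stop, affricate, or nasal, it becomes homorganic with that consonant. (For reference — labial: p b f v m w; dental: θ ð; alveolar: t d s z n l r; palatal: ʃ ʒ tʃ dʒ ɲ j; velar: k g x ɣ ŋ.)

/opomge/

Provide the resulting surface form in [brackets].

/m/ before /g/ (velar) → [ŋ]

[opoŋge]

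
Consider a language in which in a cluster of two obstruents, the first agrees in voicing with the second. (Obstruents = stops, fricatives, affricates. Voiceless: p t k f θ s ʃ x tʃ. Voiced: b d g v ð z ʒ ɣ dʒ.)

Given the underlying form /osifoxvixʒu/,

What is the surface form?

/x/ before /v/ (voiced) → [ɣ]
/x/ before /ʒ/ (voiced) → [ɣ]

[osifoɣviɣʒu]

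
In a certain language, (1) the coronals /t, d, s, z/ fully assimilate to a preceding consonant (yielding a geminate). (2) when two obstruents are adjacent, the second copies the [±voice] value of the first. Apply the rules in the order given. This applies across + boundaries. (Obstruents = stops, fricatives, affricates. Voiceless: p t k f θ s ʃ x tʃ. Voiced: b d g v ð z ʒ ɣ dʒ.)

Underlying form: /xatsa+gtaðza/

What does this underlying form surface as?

Rule 1: /s/ after /t/ → [t] (total assimilation)
Rule 1: /t/ after /g/ → [g] (total assimilation)
Rule 1: /z/ after /ð/ → [ð] (total assimilation)
After rule 1: xatta+ggaðða
Rule 2: no segment meets the rule's conditions; no change.

[xatta+ggaðða]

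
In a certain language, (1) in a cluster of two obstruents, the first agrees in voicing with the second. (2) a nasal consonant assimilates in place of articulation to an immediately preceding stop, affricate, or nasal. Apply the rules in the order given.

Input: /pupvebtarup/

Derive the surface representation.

[pubveptarup]

Rule 1: /p/ before /v/ (voiced) → [b]
Rule 1: /b/ before /t/ (voiceless) → [p]
After rule 1: pubveptarup
Rule 2: no segment meets the rule's conditions; no change.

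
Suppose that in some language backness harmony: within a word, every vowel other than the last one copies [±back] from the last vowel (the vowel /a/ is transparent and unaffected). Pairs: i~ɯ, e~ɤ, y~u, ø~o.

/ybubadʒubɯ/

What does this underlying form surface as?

/y/ harmonizes with /ɯ/ ([+back]) → [u]

[ububadʒubɯ]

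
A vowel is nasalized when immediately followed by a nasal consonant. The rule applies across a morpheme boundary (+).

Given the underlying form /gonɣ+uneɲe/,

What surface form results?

/o/ before nasal /n/ → [õ]
/u/ before nasal /n/ → [ũ]
/e/ before nasal /ɲ/ → [ẽ]

[gõnɣ+ũnẽɲe]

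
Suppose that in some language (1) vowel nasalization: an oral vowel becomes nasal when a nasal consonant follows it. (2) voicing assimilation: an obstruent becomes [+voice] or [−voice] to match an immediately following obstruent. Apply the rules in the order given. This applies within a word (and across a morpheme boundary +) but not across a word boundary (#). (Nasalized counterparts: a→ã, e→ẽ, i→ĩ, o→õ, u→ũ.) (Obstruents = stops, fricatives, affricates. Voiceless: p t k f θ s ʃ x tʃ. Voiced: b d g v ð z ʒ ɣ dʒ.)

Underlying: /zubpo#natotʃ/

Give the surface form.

[zuppo#natotʃ]

Rule 1: no segment meets the rule's conditions; no change.
After rule 1: zubpo#natotʃ
Rule 2: /b/ before /p/ (voiceless) → [p]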